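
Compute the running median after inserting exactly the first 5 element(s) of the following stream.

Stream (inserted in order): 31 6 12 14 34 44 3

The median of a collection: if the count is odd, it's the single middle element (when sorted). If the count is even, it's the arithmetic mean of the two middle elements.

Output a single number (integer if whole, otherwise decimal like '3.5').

Answer: 14

Derivation:
Step 1: insert 31 -> lo=[31] (size 1, max 31) hi=[] (size 0) -> median=31
Step 2: insert 6 -> lo=[6] (size 1, max 6) hi=[31] (size 1, min 31) -> median=18.5
Step 3: insert 12 -> lo=[6, 12] (size 2, max 12) hi=[31] (size 1, min 31) -> median=12
Step 4: insert 14 -> lo=[6, 12] (size 2, max 12) hi=[14, 31] (size 2, min 14) -> median=13
Step 5: insert 34 -> lo=[6, 12, 14] (size 3, max 14) hi=[31, 34] (size 2, min 31) -> median=14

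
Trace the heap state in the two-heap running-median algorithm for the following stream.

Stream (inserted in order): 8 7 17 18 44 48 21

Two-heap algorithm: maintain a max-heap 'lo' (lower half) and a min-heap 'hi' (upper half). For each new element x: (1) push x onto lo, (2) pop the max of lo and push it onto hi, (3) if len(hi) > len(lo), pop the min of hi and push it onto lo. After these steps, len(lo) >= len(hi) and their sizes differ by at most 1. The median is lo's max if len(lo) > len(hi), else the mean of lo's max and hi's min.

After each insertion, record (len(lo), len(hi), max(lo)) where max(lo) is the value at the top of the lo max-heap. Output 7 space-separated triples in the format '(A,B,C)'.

Answer: (1,0,8) (1,1,7) (2,1,8) (2,2,8) (3,2,17) (3,3,17) (4,3,18)

Derivation:
Step 1: insert 8 -> lo=[8] hi=[] -> (len(lo)=1, len(hi)=0, max(lo)=8)
Step 2: insert 7 -> lo=[7] hi=[8] -> (len(lo)=1, len(hi)=1, max(lo)=7)
Step 3: insert 17 -> lo=[7, 8] hi=[17] -> (len(lo)=2, len(hi)=1, max(lo)=8)
Step 4: insert 18 -> lo=[7, 8] hi=[17, 18] -> (len(lo)=2, len(hi)=2, max(lo)=8)
Step 5: insert 44 -> lo=[7, 8, 17] hi=[18, 44] -> (len(lo)=3, len(hi)=2, max(lo)=17)
Step 6: insert 48 -> lo=[7, 8, 17] hi=[18, 44, 48] -> (len(lo)=3, len(hi)=3, max(lo)=17)
Step 7: insert 21 -> lo=[7, 8, 17, 18] hi=[21, 44, 48] -> (len(lo)=4, len(hi)=3, max(lo)=18)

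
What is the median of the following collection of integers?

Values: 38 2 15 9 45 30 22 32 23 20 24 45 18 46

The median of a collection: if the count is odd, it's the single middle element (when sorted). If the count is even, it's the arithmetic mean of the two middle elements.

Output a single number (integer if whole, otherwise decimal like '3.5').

Answer: 23.5

Derivation:
Step 1: insert 38 -> lo=[38] (size 1, max 38) hi=[] (size 0) -> median=38
Step 2: insert 2 -> lo=[2] (size 1, max 2) hi=[38] (size 1, min 38) -> median=20
Step 3: insert 15 -> lo=[2, 15] (size 2, max 15) hi=[38] (size 1, min 38) -> median=15
Step 4: insert 9 -> lo=[2, 9] (size 2, max 9) hi=[15, 38] (size 2, min 15) -> median=12
Step 5: insert 45 -> lo=[2, 9, 15] (size 3, max 15) hi=[38, 45] (size 2, min 38) -> median=15
Step 6: insert 30 -> lo=[2, 9, 15] (size 3, max 15) hi=[30, 38, 45] (size 3, min 30) -> median=22.5
Step 7: insert 22 -> lo=[2, 9, 15, 22] (size 4, max 22) hi=[30, 38, 45] (size 3, min 30) -> median=22
Step 8: insert 32 -> lo=[2, 9, 15, 22] (size 4, max 22) hi=[30, 32, 38, 45] (size 4, min 30) -> median=26
Step 9: insert 23 -> lo=[2, 9, 15, 22, 23] (size 5, max 23) hi=[30, 32, 38, 45] (size 4, min 30) -> median=23
Step 10: insert 20 -> lo=[2, 9, 15, 20, 22] (size 5, max 22) hi=[23, 30, 32, 38, 45] (size 5, min 23) -> median=22.5
Step 11: insert 24 -> lo=[2, 9, 15, 20, 22, 23] (size 6, max 23) hi=[24, 30, 32, 38, 45] (size 5, min 24) -> median=23
Step 12: insert 45 -> lo=[2, 9, 15, 20, 22, 23] (size 6, max 23) hi=[24, 30, 32, 38, 45, 45] (size 6, min 24) -> median=23.5
Step 13: insert 18 -> lo=[2, 9, 15, 18, 20, 22, 23] (size 7, max 23) hi=[24, 30, 32, 38, 45, 45] (size 6, min 24) -> median=23
Step 14: insert 46 -> lo=[2, 9, 15, 18, 20, 22, 23] (size 7, max 23) hi=[24, 30, 32, 38, 45, 45, 46] (size 7, min 24) -> median=23.5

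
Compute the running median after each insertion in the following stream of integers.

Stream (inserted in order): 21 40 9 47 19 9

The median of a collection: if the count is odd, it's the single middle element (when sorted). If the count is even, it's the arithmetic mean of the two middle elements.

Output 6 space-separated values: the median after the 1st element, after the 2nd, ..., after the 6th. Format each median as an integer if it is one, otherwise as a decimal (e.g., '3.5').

Answer: 21 30.5 21 30.5 21 20

Derivation:
Step 1: insert 21 -> lo=[21] (size 1, max 21) hi=[] (size 0) -> median=21
Step 2: insert 40 -> lo=[21] (size 1, max 21) hi=[40] (size 1, min 40) -> median=30.5
Step 3: insert 9 -> lo=[9, 21] (size 2, max 21) hi=[40] (size 1, min 40) -> median=21
Step 4: insert 47 -> lo=[9, 21] (size 2, max 21) hi=[40, 47] (size 2, min 40) -> median=30.5
Step 5: insert 19 -> lo=[9, 19, 21] (size 3, max 21) hi=[40, 47] (size 2, min 40) -> median=21
Step 6: insert 9 -> lo=[9, 9, 19] (size 3, max 19) hi=[21, 40, 47] (size 3, min 21) -> median=20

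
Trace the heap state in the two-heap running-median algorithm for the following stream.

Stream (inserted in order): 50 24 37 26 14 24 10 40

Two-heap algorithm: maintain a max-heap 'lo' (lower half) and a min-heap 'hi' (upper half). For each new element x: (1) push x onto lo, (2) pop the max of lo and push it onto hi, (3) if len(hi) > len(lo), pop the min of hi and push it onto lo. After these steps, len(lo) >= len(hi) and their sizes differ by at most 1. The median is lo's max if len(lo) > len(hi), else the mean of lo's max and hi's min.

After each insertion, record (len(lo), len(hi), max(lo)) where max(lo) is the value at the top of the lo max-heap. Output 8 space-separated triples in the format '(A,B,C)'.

Step 1: insert 50 -> lo=[50] hi=[] -> (len(lo)=1, len(hi)=0, max(lo)=50)
Step 2: insert 24 -> lo=[24] hi=[50] -> (len(lo)=1, len(hi)=1, max(lo)=24)
Step 3: insert 37 -> lo=[24, 37] hi=[50] -> (len(lo)=2, len(hi)=1, max(lo)=37)
Step 4: insert 26 -> lo=[24, 26] hi=[37, 50] -> (len(lo)=2, len(hi)=2, max(lo)=26)
Step 5: insert 14 -> lo=[14, 24, 26] hi=[37, 50] -> (len(lo)=3, len(hi)=2, max(lo)=26)
Step 6: insert 24 -> lo=[14, 24, 24] hi=[26, 37, 50] -> (len(lo)=3, len(hi)=3, max(lo)=24)
Step 7: insert 10 -> lo=[10, 14, 24, 24] hi=[26, 37, 50] -> (len(lo)=4, len(hi)=3, max(lo)=24)
Step 8: insert 40 -> lo=[10, 14, 24, 24] hi=[26, 37, 40, 50] -> (len(lo)=4, len(hi)=4, max(lo)=24)

Answer: (1,0,50) (1,1,24) (2,1,37) (2,2,26) (3,2,26) (3,3,24) (4,3,24) (4,4,24)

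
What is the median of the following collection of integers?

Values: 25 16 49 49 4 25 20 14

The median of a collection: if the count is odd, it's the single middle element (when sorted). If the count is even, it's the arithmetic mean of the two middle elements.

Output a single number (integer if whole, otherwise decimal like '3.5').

Step 1: insert 25 -> lo=[25] (size 1, max 25) hi=[] (size 0) -> median=25
Step 2: insert 16 -> lo=[16] (size 1, max 16) hi=[25] (size 1, min 25) -> median=20.5
Step 3: insert 49 -> lo=[16, 25] (size 2, max 25) hi=[49] (size 1, min 49) -> median=25
Step 4: insert 49 -> lo=[16, 25] (size 2, max 25) hi=[49, 49] (size 2, min 49) -> median=37
Step 5: insert 4 -> lo=[4, 16, 25] (size 3, max 25) hi=[49, 49] (size 2, min 49) -> median=25
Step 6: insert 25 -> lo=[4, 16, 25] (size 3, max 25) hi=[25, 49, 49] (size 3, min 25) -> median=25
Step 7: insert 20 -> lo=[4, 16, 20, 25] (size 4, max 25) hi=[25, 49, 49] (size 3, min 25) -> median=25
Step 8: insert 14 -> lo=[4, 14, 16, 20] (size 4, max 20) hi=[25, 25, 49, 49] (size 4, min 25) -> median=22.5

Answer: 22.5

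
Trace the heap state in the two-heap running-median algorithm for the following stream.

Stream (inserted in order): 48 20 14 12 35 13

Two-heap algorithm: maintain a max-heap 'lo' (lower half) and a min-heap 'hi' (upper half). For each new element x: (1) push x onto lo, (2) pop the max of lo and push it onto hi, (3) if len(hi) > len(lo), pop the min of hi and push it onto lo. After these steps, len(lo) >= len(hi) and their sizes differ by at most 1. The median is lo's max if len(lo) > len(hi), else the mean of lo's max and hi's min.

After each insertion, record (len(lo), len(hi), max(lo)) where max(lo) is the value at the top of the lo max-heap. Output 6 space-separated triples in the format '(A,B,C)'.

Step 1: insert 48 -> lo=[48] hi=[] -> (len(lo)=1, len(hi)=0, max(lo)=48)
Step 2: insert 20 -> lo=[20] hi=[48] -> (len(lo)=1, len(hi)=1, max(lo)=20)
Step 3: insert 14 -> lo=[14, 20] hi=[48] -> (len(lo)=2, len(hi)=1, max(lo)=20)
Step 4: insert 12 -> lo=[12, 14] hi=[20, 48] -> (len(lo)=2, len(hi)=2, max(lo)=14)
Step 5: insert 35 -> lo=[12, 14, 20] hi=[35, 48] -> (len(lo)=3, len(hi)=2, max(lo)=20)
Step 6: insert 13 -> lo=[12, 13, 14] hi=[20, 35, 48] -> (len(lo)=3, len(hi)=3, max(lo)=14)

Answer: (1,0,48) (1,1,20) (2,1,20) (2,2,14) (3,2,20) (3,3,14)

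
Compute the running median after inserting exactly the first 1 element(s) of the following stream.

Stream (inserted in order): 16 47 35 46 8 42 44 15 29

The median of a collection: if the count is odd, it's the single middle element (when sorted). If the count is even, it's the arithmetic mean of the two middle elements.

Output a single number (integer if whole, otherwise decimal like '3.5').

Step 1: insert 16 -> lo=[16] (size 1, max 16) hi=[] (size 0) -> median=16

Answer: 16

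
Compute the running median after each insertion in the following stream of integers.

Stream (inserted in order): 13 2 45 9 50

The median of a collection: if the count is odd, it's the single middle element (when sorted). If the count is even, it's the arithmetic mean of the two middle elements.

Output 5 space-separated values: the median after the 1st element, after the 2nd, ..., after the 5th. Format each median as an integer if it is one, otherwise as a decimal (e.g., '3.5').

Answer: 13 7.5 13 11 13

Derivation:
Step 1: insert 13 -> lo=[13] (size 1, max 13) hi=[] (size 0) -> median=13
Step 2: insert 2 -> lo=[2] (size 1, max 2) hi=[13] (size 1, min 13) -> median=7.5
Step 3: insert 45 -> lo=[2, 13] (size 2, max 13) hi=[45] (size 1, min 45) -> median=13
Step 4: insert 9 -> lo=[2, 9] (size 2, max 9) hi=[13, 45] (size 2, min 13) -> median=11
Step 5: insert 50 -> lo=[2, 9, 13] (size 3, max 13) hi=[45, 50] (size 2, min 45) -> median=13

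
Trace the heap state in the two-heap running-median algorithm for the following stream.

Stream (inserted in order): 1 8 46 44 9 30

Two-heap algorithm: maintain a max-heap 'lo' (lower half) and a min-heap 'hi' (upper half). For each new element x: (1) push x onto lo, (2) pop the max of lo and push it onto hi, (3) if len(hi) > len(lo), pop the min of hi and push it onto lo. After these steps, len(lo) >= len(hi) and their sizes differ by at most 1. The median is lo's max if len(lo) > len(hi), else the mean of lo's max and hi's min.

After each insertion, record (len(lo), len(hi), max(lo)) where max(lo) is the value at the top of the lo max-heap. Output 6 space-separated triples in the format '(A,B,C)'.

Answer: (1,0,1) (1,1,1) (2,1,8) (2,2,8) (3,2,9) (3,3,9)

Derivation:
Step 1: insert 1 -> lo=[1] hi=[] -> (len(lo)=1, len(hi)=0, max(lo)=1)
Step 2: insert 8 -> lo=[1] hi=[8] -> (len(lo)=1, len(hi)=1, max(lo)=1)
Step 3: insert 46 -> lo=[1, 8] hi=[46] -> (len(lo)=2, len(hi)=1, max(lo)=8)
Step 4: insert 44 -> lo=[1, 8] hi=[44, 46] -> (len(lo)=2, len(hi)=2, max(lo)=8)
Step 5: insert 9 -> lo=[1, 8, 9] hi=[44, 46] -> (len(lo)=3, len(hi)=2, max(lo)=9)
Step 6: insert 30 -> lo=[1, 8, 9] hi=[30, 44, 46] -> (len(lo)=3, len(hi)=3, max(lo)=9)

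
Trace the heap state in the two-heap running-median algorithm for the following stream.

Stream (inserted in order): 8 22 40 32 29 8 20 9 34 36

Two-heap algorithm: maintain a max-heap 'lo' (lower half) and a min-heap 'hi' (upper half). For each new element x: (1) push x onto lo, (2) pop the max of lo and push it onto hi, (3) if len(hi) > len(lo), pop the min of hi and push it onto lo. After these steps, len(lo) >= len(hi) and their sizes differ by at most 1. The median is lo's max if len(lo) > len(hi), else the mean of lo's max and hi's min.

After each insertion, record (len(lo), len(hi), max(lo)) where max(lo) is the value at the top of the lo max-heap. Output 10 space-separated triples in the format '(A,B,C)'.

Answer: (1,0,8) (1,1,8) (2,1,22) (2,2,22) (3,2,29) (3,3,22) (4,3,22) (4,4,20) (5,4,22) (5,5,22)

Derivation:
Step 1: insert 8 -> lo=[8] hi=[] -> (len(lo)=1, len(hi)=0, max(lo)=8)
Step 2: insert 22 -> lo=[8] hi=[22] -> (len(lo)=1, len(hi)=1, max(lo)=8)
Step 3: insert 40 -> lo=[8, 22] hi=[40] -> (len(lo)=2, len(hi)=1, max(lo)=22)
Step 4: insert 32 -> lo=[8, 22] hi=[32, 40] -> (len(lo)=2, len(hi)=2, max(lo)=22)
Step 5: insert 29 -> lo=[8, 22, 29] hi=[32, 40] -> (len(lo)=3, len(hi)=2, max(lo)=29)
Step 6: insert 8 -> lo=[8, 8, 22] hi=[29, 32, 40] -> (len(lo)=3, len(hi)=3, max(lo)=22)
Step 7: insert 20 -> lo=[8, 8, 20, 22] hi=[29, 32, 40] -> (len(lo)=4, len(hi)=3, max(lo)=22)
Step 8: insert 9 -> lo=[8, 8, 9, 20] hi=[22, 29, 32, 40] -> (len(lo)=4, len(hi)=4, max(lo)=20)
Step 9: insert 34 -> lo=[8, 8, 9, 20, 22] hi=[29, 32, 34, 40] -> (len(lo)=5, len(hi)=4, max(lo)=22)
Step 10: insert 36 -> lo=[8, 8, 9, 20, 22] hi=[29, 32, 34, 36, 40] -> (len(lo)=5, len(hi)=5, max(lo)=22)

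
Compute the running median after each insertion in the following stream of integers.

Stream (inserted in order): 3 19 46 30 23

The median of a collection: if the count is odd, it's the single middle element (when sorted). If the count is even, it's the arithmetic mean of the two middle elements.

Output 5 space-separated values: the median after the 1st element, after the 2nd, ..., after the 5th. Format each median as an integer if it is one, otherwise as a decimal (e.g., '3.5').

Answer: 3 11 19 24.5 23

Derivation:
Step 1: insert 3 -> lo=[3] (size 1, max 3) hi=[] (size 0) -> median=3
Step 2: insert 19 -> lo=[3] (size 1, max 3) hi=[19] (size 1, min 19) -> median=11
Step 3: insert 46 -> lo=[3, 19] (size 2, max 19) hi=[46] (size 1, min 46) -> median=19
Step 4: insert 30 -> lo=[3, 19] (size 2, max 19) hi=[30, 46] (size 2, min 30) -> median=24.5
Step 5: insert 23 -> lo=[3, 19, 23] (size 3, max 23) hi=[30, 46] (size 2, min 30) -> median=23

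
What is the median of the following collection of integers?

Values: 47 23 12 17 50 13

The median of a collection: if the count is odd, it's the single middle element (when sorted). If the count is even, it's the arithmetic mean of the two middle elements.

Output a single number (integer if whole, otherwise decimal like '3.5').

Step 1: insert 47 -> lo=[47] (size 1, max 47) hi=[] (size 0) -> median=47
Step 2: insert 23 -> lo=[23] (size 1, max 23) hi=[47] (size 1, min 47) -> median=35
Step 3: insert 12 -> lo=[12, 23] (size 2, max 23) hi=[47] (size 1, min 47) -> median=23
Step 4: insert 17 -> lo=[12, 17] (size 2, max 17) hi=[23, 47] (size 2, min 23) -> median=20
Step 5: insert 50 -> lo=[12, 17, 23] (size 3, max 23) hi=[47, 50] (size 2, min 47) -> median=23
Step 6: insert 13 -> lo=[12, 13, 17] (size 3, max 17) hi=[23, 47, 50] (size 3, min 23) -> median=20

Answer: 20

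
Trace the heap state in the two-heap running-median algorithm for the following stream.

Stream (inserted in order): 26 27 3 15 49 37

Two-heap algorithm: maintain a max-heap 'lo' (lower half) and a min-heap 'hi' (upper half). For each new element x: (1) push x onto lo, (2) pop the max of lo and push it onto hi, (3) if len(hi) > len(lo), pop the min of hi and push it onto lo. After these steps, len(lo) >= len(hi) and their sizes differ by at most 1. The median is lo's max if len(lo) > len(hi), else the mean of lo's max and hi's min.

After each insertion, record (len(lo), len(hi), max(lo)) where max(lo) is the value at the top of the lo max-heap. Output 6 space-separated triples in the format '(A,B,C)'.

Step 1: insert 26 -> lo=[26] hi=[] -> (len(lo)=1, len(hi)=0, max(lo)=26)
Step 2: insert 27 -> lo=[26] hi=[27] -> (len(lo)=1, len(hi)=1, max(lo)=26)
Step 3: insert 3 -> lo=[3, 26] hi=[27] -> (len(lo)=2, len(hi)=1, max(lo)=26)
Step 4: insert 15 -> lo=[3, 15] hi=[26, 27] -> (len(lo)=2, len(hi)=2, max(lo)=15)
Step 5: insert 49 -> lo=[3, 15, 26] hi=[27, 49] -> (len(lo)=3, len(hi)=2, max(lo)=26)
Step 6: insert 37 -> lo=[3, 15, 26] hi=[27, 37, 49] -> (len(lo)=3, len(hi)=3, max(lo)=26)

Answer: (1,0,26) (1,1,26) (2,1,26) (2,2,15) (3,2,26) (3,3,26)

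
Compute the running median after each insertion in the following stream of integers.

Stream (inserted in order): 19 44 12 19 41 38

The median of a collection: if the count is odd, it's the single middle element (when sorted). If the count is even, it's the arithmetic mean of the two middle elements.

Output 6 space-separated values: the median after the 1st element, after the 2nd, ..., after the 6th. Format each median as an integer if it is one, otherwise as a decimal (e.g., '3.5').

Step 1: insert 19 -> lo=[19] (size 1, max 19) hi=[] (size 0) -> median=19
Step 2: insert 44 -> lo=[19] (size 1, max 19) hi=[44] (size 1, min 44) -> median=31.5
Step 3: insert 12 -> lo=[12, 19] (size 2, max 19) hi=[44] (size 1, min 44) -> median=19
Step 4: insert 19 -> lo=[12, 19] (size 2, max 19) hi=[19, 44] (size 2, min 19) -> median=19
Step 5: insert 41 -> lo=[12, 19, 19] (size 3, max 19) hi=[41, 44] (size 2, min 41) -> median=19
Step 6: insert 38 -> lo=[12, 19, 19] (size 3, max 19) hi=[38, 41, 44] (size 3, min 38) -> median=28.5

Answer: 19 31.5 19 19 19 28.5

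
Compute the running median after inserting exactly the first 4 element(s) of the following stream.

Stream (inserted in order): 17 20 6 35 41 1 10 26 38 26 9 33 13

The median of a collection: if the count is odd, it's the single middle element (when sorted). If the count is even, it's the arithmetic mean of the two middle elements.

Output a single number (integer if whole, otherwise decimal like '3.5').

Step 1: insert 17 -> lo=[17] (size 1, max 17) hi=[] (size 0) -> median=17
Step 2: insert 20 -> lo=[17] (size 1, max 17) hi=[20] (size 1, min 20) -> median=18.5
Step 3: insert 6 -> lo=[6, 17] (size 2, max 17) hi=[20] (size 1, min 20) -> median=17
Step 4: insert 35 -> lo=[6, 17] (size 2, max 17) hi=[20, 35] (size 2, min 20) -> median=18.5

Answer: 18.5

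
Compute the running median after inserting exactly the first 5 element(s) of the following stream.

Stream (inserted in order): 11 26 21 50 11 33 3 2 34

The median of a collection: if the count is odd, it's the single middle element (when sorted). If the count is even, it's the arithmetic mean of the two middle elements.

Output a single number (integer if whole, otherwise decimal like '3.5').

Answer: 21

Derivation:
Step 1: insert 11 -> lo=[11] (size 1, max 11) hi=[] (size 0) -> median=11
Step 2: insert 26 -> lo=[11] (size 1, max 11) hi=[26] (size 1, min 26) -> median=18.5
Step 3: insert 21 -> lo=[11, 21] (size 2, max 21) hi=[26] (size 1, min 26) -> median=21
Step 4: insert 50 -> lo=[11, 21] (size 2, max 21) hi=[26, 50] (size 2, min 26) -> median=23.5
Step 5: insert 11 -> lo=[11, 11, 21] (size 3, max 21) hi=[26, 50] (size 2, min 26) -> median=21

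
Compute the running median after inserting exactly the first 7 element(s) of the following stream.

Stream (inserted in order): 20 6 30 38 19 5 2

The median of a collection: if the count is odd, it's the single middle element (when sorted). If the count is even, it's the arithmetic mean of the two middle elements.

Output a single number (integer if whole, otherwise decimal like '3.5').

Answer: 19

Derivation:
Step 1: insert 20 -> lo=[20] (size 1, max 20) hi=[] (size 0) -> median=20
Step 2: insert 6 -> lo=[6] (size 1, max 6) hi=[20] (size 1, min 20) -> median=13
Step 3: insert 30 -> lo=[6, 20] (size 2, max 20) hi=[30] (size 1, min 30) -> median=20
Step 4: insert 38 -> lo=[6, 20] (size 2, max 20) hi=[30, 38] (size 2, min 30) -> median=25
Step 5: insert 19 -> lo=[6, 19, 20] (size 3, max 20) hi=[30, 38] (size 2, min 30) -> median=20
Step 6: insert 5 -> lo=[5, 6, 19] (size 3, max 19) hi=[20, 30, 38] (size 3, min 20) -> median=19.5
Step 7: insert 2 -> lo=[2, 5, 6, 19] (size 4, max 19) hi=[20, 30, 38] (size 3, min 20) -> median=19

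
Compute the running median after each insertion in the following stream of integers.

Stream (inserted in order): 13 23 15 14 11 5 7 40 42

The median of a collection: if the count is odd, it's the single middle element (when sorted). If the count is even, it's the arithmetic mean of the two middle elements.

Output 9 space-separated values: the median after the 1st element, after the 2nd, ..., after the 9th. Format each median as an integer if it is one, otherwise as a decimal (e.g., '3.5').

Step 1: insert 13 -> lo=[13] (size 1, max 13) hi=[] (size 0) -> median=13
Step 2: insert 23 -> lo=[13] (size 1, max 13) hi=[23] (size 1, min 23) -> median=18
Step 3: insert 15 -> lo=[13, 15] (size 2, max 15) hi=[23] (size 1, min 23) -> median=15
Step 4: insert 14 -> lo=[13, 14] (size 2, max 14) hi=[15, 23] (size 2, min 15) -> median=14.5
Step 5: insert 11 -> lo=[11, 13, 14] (size 3, max 14) hi=[15, 23] (size 2, min 15) -> median=14
Step 6: insert 5 -> lo=[5, 11, 13] (size 3, max 13) hi=[14, 15, 23] (size 3, min 14) -> median=13.5
Step 7: insert 7 -> lo=[5, 7, 11, 13] (size 4, max 13) hi=[14, 15, 23] (size 3, min 14) -> median=13
Step 8: insert 40 -> lo=[5, 7, 11, 13] (size 4, max 13) hi=[14, 15, 23, 40] (size 4, min 14) -> median=13.5
Step 9: insert 42 -> lo=[5, 7, 11, 13, 14] (size 5, max 14) hi=[15, 23, 40, 42] (size 4, min 15) -> median=14

Answer: 13 18 15 14.5 14 13.5 13 13.5 14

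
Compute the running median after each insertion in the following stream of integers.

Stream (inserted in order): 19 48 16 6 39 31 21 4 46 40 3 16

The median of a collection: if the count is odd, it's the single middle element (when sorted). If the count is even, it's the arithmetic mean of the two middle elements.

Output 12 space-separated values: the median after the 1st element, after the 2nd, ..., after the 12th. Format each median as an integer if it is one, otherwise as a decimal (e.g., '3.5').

Answer: 19 33.5 19 17.5 19 25 21 20 21 26 21 20

Derivation:
Step 1: insert 19 -> lo=[19] (size 1, max 19) hi=[] (size 0) -> median=19
Step 2: insert 48 -> lo=[19] (size 1, max 19) hi=[48] (size 1, min 48) -> median=33.5
Step 3: insert 16 -> lo=[16, 19] (size 2, max 19) hi=[48] (size 1, min 48) -> median=19
Step 4: insert 6 -> lo=[6, 16] (size 2, max 16) hi=[19, 48] (size 2, min 19) -> median=17.5
Step 5: insert 39 -> lo=[6, 16, 19] (size 3, max 19) hi=[39, 48] (size 2, min 39) -> median=19
Step 6: insert 31 -> lo=[6, 16, 19] (size 3, max 19) hi=[31, 39, 48] (size 3, min 31) -> median=25
Step 7: insert 21 -> lo=[6, 16, 19, 21] (size 4, max 21) hi=[31, 39, 48] (size 3, min 31) -> median=21
Step 8: insert 4 -> lo=[4, 6, 16, 19] (size 4, max 19) hi=[21, 31, 39, 48] (size 4, min 21) -> median=20
Step 9: insert 46 -> lo=[4, 6, 16, 19, 21] (size 5, max 21) hi=[31, 39, 46, 48] (size 4, min 31) -> median=21
Step 10: insert 40 -> lo=[4, 6, 16, 19, 21] (size 5, max 21) hi=[31, 39, 40, 46, 48] (size 5, min 31) -> median=26
Step 11: insert 3 -> lo=[3, 4, 6, 16, 19, 21] (size 6, max 21) hi=[31, 39, 40, 46, 48] (size 5, min 31) -> median=21
Step 12: insert 16 -> lo=[3, 4, 6, 16, 16, 19] (size 6, max 19) hi=[21, 31, 39, 40, 46, 48] (size 6, min 21) -> median=20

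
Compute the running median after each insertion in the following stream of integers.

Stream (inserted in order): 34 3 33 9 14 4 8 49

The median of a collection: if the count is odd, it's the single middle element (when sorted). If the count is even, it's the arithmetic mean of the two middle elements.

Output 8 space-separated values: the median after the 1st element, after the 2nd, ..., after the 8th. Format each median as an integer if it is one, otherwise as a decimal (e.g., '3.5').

Answer: 34 18.5 33 21 14 11.5 9 11.5

Derivation:
Step 1: insert 34 -> lo=[34] (size 1, max 34) hi=[] (size 0) -> median=34
Step 2: insert 3 -> lo=[3] (size 1, max 3) hi=[34] (size 1, min 34) -> median=18.5
Step 3: insert 33 -> lo=[3, 33] (size 2, max 33) hi=[34] (size 1, min 34) -> median=33
Step 4: insert 9 -> lo=[3, 9] (size 2, max 9) hi=[33, 34] (size 2, min 33) -> median=21
Step 5: insert 14 -> lo=[3, 9, 14] (size 3, max 14) hi=[33, 34] (size 2, min 33) -> median=14
Step 6: insert 4 -> lo=[3, 4, 9] (size 3, max 9) hi=[14, 33, 34] (size 3, min 14) -> median=11.5
Step 7: insert 8 -> lo=[3, 4, 8, 9] (size 4, max 9) hi=[14, 33, 34] (size 3, min 14) -> median=9
Step 8: insert 49 -> lo=[3, 4, 8, 9] (size 4, max 9) hi=[14, 33, 34, 49] (size 4, min 14) -> median=11.5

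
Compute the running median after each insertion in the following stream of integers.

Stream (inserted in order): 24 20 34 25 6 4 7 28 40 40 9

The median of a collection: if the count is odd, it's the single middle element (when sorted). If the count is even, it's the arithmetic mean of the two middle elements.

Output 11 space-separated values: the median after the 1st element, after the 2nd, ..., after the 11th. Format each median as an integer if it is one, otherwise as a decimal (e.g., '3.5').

Step 1: insert 24 -> lo=[24] (size 1, max 24) hi=[] (size 0) -> median=24
Step 2: insert 20 -> lo=[20] (size 1, max 20) hi=[24] (size 1, min 24) -> median=22
Step 3: insert 34 -> lo=[20, 24] (size 2, max 24) hi=[34] (size 1, min 34) -> median=24
Step 4: insert 25 -> lo=[20, 24] (size 2, max 24) hi=[25, 34] (size 2, min 25) -> median=24.5
Step 5: insert 6 -> lo=[6, 20, 24] (size 3, max 24) hi=[25, 34] (size 2, min 25) -> median=24
Step 6: insert 4 -> lo=[4, 6, 20] (size 3, max 20) hi=[24, 25, 34] (size 3, min 24) -> median=22
Step 7: insert 7 -> lo=[4, 6, 7, 20] (size 4, max 20) hi=[24, 25, 34] (size 3, min 24) -> median=20
Step 8: insert 28 -> lo=[4, 6, 7, 20] (size 4, max 20) hi=[24, 25, 28, 34] (size 4, min 24) -> median=22
Step 9: insert 40 -> lo=[4, 6, 7, 20, 24] (size 5, max 24) hi=[25, 28, 34, 40] (size 4, min 25) -> median=24
Step 10: insert 40 -> lo=[4, 6, 7, 20, 24] (size 5, max 24) hi=[25, 28, 34, 40, 40] (size 5, min 25) -> median=24.5
Step 11: insert 9 -> lo=[4, 6, 7, 9, 20, 24] (size 6, max 24) hi=[25, 28, 34, 40, 40] (size 5, min 25) -> median=24

Answer: 24 22 24 24.5 24 22 20 22 24 24.5 24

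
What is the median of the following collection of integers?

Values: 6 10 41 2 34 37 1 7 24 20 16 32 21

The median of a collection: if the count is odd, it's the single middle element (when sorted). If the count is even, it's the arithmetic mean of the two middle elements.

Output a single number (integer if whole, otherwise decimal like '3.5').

Answer: 20

Derivation:
Step 1: insert 6 -> lo=[6] (size 1, max 6) hi=[] (size 0) -> median=6
Step 2: insert 10 -> lo=[6] (size 1, max 6) hi=[10] (size 1, min 10) -> median=8
Step 3: insert 41 -> lo=[6, 10] (size 2, max 10) hi=[41] (size 1, min 41) -> median=10
Step 4: insert 2 -> lo=[2, 6] (size 2, max 6) hi=[10, 41] (size 2, min 10) -> median=8
Step 5: insert 34 -> lo=[2, 6, 10] (size 3, max 10) hi=[34, 41] (size 2, min 34) -> median=10
Step 6: insert 37 -> lo=[2, 6, 10] (size 3, max 10) hi=[34, 37, 41] (size 3, min 34) -> median=22
Step 7: insert 1 -> lo=[1, 2, 6, 10] (size 4, max 10) hi=[34, 37, 41] (size 3, min 34) -> median=10
Step 8: insert 7 -> lo=[1, 2, 6, 7] (size 4, max 7) hi=[10, 34, 37, 41] (size 4, min 10) -> median=8.5
Step 9: insert 24 -> lo=[1, 2, 6, 7, 10] (size 5, max 10) hi=[24, 34, 37, 41] (size 4, min 24) -> median=10
Step 10: insert 20 -> lo=[1, 2, 6, 7, 10] (size 5, max 10) hi=[20, 24, 34, 37, 41] (size 5, min 20) -> median=15
Step 11: insert 16 -> lo=[1, 2, 6, 7, 10, 16] (size 6, max 16) hi=[20, 24, 34, 37, 41] (size 5, min 20) -> median=16
Step 12: insert 32 -> lo=[1, 2, 6, 7, 10, 16] (size 6, max 16) hi=[20, 24, 32, 34, 37, 41] (size 6, min 20) -> median=18
Step 13: insert 21 -> lo=[1, 2, 6, 7, 10, 16, 20] (size 7, max 20) hi=[21, 24, 32, 34, 37, 41] (size 6, min 21) -> median=20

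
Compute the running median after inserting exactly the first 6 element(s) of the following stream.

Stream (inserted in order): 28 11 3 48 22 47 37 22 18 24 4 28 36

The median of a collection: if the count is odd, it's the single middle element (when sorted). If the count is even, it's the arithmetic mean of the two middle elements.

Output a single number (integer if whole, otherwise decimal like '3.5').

Step 1: insert 28 -> lo=[28] (size 1, max 28) hi=[] (size 0) -> median=28
Step 2: insert 11 -> lo=[11] (size 1, max 11) hi=[28] (size 1, min 28) -> median=19.5
Step 3: insert 3 -> lo=[3, 11] (size 2, max 11) hi=[28] (size 1, min 28) -> median=11
Step 4: insert 48 -> lo=[3, 11] (size 2, max 11) hi=[28, 48] (size 2, min 28) -> median=19.5
Step 5: insert 22 -> lo=[3, 11, 22] (size 3, max 22) hi=[28, 48] (size 2, min 28) -> median=22
Step 6: insert 47 -> lo=[3, 11, 22] (size 3, max 22) hi=[28, 47, 48] (size 3, min 28) -> median=25

Answer: 25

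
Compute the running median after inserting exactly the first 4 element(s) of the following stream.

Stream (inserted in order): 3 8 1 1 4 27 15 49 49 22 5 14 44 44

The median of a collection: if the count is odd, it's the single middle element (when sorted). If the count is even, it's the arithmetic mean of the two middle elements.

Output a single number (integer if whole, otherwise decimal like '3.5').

Answer: 2

Derivation:
Step 1: insert 3 -> lo=[3] (size 1, max 3) hi=[] (size 0) -> median=3
Step 2: insert 8 -> lo=[3] (size 1, max 3) hi=[8] (size 1, min 8) -> median=5.5
Step 3: insert 1 -> lo=[1, 3] (size 2, max 3) hi=[8] (size 1, min 8) -> median=3
Step 4: insert 1 -> lo=[1, 1] (size 2, max 1) hi=[3, 8] (size 2, min 3) -> median=2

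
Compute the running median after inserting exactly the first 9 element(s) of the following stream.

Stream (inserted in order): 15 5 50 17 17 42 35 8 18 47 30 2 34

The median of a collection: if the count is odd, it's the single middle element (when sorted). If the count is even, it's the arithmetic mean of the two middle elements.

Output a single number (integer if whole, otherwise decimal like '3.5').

Step 1: insert 15 -> lo=[15] (size 1, max 15) hi=[] (size 0) -> median=15
Step 2: insert 5 -> lo=[5] (size 1, max 5) hi=[15] (size 1, min 15) -> median=10
Step 3: insert 50 -> lo=[5, 15] (size 2, max 15) hi=[50] (size 1, min 50) -> median=15
Step 4: insert 17 -> lo=[5, 15] (size 2, max 15) hi=[17, 50] (size 2, min 17) -> median=16
Step 5: insert 17 -> lo=[5, 15, 17] (size 3, max 17) hi=[17, 50] (size 2, min 17) -> median=17
Step 6: insert 42 -> lo=[5, 15, 17] (size 3, max 17) hi=[17, 42, 50] (size 3, min 17) -> median=17
Step 7: insert 35 -> lo=[5, 15, 17, 17] (size 4, max 17) hi=[35, 42, 50] (size 3, min 35) -> median=17
Step 8: insert 8 -> lo=[5, 8, 15, 17] (size 4, max 17) hi=[17, 35, 42, 50] (size 4, min 17) -> median=17
Step 9: insert 18 -> lo=[5, 8, 15, 17, 17] (size 5, max 17) hi=[18, 35, 42, 50] (size 4, min 18) -> median=17

Answer: 17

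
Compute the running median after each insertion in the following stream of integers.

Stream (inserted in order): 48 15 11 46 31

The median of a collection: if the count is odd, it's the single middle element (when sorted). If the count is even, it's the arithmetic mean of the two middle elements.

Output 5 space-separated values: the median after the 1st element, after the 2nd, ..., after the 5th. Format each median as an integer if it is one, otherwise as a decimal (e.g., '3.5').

Step 1: insert 48 -> lo=[48] (size 1, max 48) hi=[] (size 0) -> median=48
Step 2: insert 15 -> lo=[15] (size 1, max 15) hi=[48] (size 1, min 48) -> median=31.5
Step 3: insert 11 -> lo=[11, 15] (size 2, max 15) hi=[48] (size 1, min 48) -> median=15
Step 4: insert 46 -> lo=[11, 15] (size 2, max 15) hi=[46, 48] (size 2, min 46) -> median=30.5
Step 5: insert 31 -> lo=[11, 15, 31] (size 3, max 31) hi=[46, 48] (size 2, min 46) -> median=31

Answer: 48 31.5 15 30.5 31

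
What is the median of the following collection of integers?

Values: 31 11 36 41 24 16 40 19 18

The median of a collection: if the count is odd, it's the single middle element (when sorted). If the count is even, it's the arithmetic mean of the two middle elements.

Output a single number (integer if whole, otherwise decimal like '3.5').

Step 1: insert 31 -> lo=[31] (size 1, max 31) hi=[] (size 0) -> median=31
Step 2: insert 11 -> lo=[11] (size 1, max 11) hi=[31] (size 1, min 31) -> median=21
Step 3: insert 36 -> lo=[11, 31] (size 2, max 31) hi=[36] (size 1, min 36) -> median=31
Step 4: insert 41 -> lo=[11, 31] (size 2, max 31) hi=[36, 41] (size 2, min 36) -> median=33.5
Step 5: insert 24 -> lo=[11, 24, 31] (size 3, max 31) hi=[36, 41] (size 2, min 36) -> median=31
Step 6: insert 16 -> lo=[11, 16, 24] (size 3, max 24) hi=[31, 36, 41] (size 3, min 31) -> median=27.5
Step 7: insert 40 -> lo=[11, 16, 24, 31] (size 4, max 31) hi=[36, 40, 41] (size 3, min 36) -> median=31
Step 8: insert 19 -> lo=[11, 16, 19, 24] (size 4, max 24) hi=[31, 36, 40, 41] (size 4, min 31) -> median=27.5
Step 9: insert 18 -> lo=[11, 16, 18, 19, 24] (size 5, max 24) hi=[31, 36, 40, 41] (size 4, min 31) -> median=24

Answer: 24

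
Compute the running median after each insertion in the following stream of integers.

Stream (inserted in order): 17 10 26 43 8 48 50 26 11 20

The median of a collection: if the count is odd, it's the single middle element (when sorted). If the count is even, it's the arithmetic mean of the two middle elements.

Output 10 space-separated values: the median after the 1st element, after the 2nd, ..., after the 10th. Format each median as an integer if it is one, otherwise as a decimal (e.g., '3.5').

Answer: 17 13.5 17 21.5 17 21.5 26 26 26 23

Derivation:
Step 1: insert 17 -> lo=[17] (size 1, max 17) hi=[] (size 0) -> median=17
Step 2: insert 10 -> lo=[10] (size 1, max 10) hi=[17] (size 1, min 17) -> median=13.5
Step 3: insert 26 -> lo=[10, 17] (size 2, max 17) hi=[26] (size 1, min 26) -> median=17
Step 4: insert 43 -> lo=[10, 17] (size 2, max 17) hi=[26, 43] (size 2, min 26) -> median=21.5
Step 5: insert 8 -> lo=[8, 10, 17] (size 3, max 17) hi=[26, 43] (size 2, min 26) -> median=17
Step 6: insert 48 -> lo=[8, 10, 17] (size 3, max 17) hi=[26, 43, 48] (size 3, min 26) -> median=21.5
Step 7: insert 50 -> lo=[8, 10, 17, 26] (size 4, max 26) hi=[43, 48, 50] (size 3, min 43) -> median=26
Step 8: insert 26 -> lo=[8, 10, 17, 26] (size 4, max 26) hi=[26, 43, 48, 50] (size 4, min 26) -> median=26
Step 9: insert 11 -> lo=[8, 10, 11, 17, 26] (size 5, max 26) hi=[26, 43, 48, 50] (size 4, min 26) -> median=26
Step 10: insert 20 -> lo=[8, 10, 11, 17, 20] (size 5, max 20) hi=[26, 26, 43, 48, 50] (size 5, min 26) -> median=23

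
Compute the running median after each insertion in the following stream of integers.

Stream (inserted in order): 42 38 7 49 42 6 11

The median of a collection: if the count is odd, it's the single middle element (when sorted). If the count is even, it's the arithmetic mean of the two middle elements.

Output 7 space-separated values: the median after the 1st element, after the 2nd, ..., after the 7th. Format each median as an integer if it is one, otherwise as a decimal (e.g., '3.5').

Answer: 42 40 38 40 42 40 38

Derivation:
Step 1: insert 42 -> lo=[42] (size 1, max 42) hi=[] (size 0) -> median=42
Step 2: insert 38 -> lo=[38] (size 1, max 38) hi=[42] (size 1, min 42) -> median=40
Step 3: insert 7 -> lo=[7, 38] (size 2, max 38) hi=[42] (size 1, min 42) -> median=38
Step 4: insert 49 -> lo=[7, 38] (size 2, max 38) hi=[42, 49] (size 2, min 42) -> median=40
Step 5: insert 42 -> lo=[7, 38, 42] (size 3, max 42) hi=[42, 49] (size 2, min 42) -> median=42
Step 6: insert 6 -> lo=[6, 7, 38] (size 3, max 38) hi=[42, 42, 49] (size 3, min 42) -> median=40
Step 7: insert 11 -> lo=[6, 7, 11, 38] (size 4, max 38) hi=[42, 42, 49] (size 3, min 42) -> median=38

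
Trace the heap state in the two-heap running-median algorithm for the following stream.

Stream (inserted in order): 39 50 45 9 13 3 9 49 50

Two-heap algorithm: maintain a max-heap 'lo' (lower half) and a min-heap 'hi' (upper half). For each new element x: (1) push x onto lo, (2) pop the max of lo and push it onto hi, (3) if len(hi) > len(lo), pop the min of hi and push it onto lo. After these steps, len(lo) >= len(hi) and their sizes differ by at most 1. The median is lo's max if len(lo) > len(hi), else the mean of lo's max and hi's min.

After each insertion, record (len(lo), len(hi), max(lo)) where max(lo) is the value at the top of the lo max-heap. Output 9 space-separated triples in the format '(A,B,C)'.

Step 1: insert 39 -> lo=[39] hi=[] -> (len(lo)=1, len(hi)=0, max(lo)=39)
Step 2: insert 50 -> lo=[39] hi=[50] -> (len(lo)=1, len(hi)=1, max(lo)=39)
Step 3: insert 45 -> lo=[39, 45] hi=[50] -> (len(lo)=2, len(hi)=1, max(lo)=45)
Step 4: insert 9 -> lo=[9, 39] hi=[45, 50] -> (len(lo)=2, len(hi)=2, max(lo)=39)
Step 5: insert 13 -> lo=[9, 13, 39] hi=[45, 50] -> (len(lo)=3, len(hi)=2, max(lo)=39)
Step 6: insert 3 -> lo=[3, 9, 13] hi=[39, 45, 50] -> (len(lo)=3, len(hi)=3, max(lo)=13)
Step 7: insert 9 -> lo=[3, 9, 9, 13] hi=[39, 45, 50] -> (len(lo)=4, len(hi)=3, max(lo)=13)
Step 8: insert 49 -> lo=[3, 9, 9, 13] hi=[39, 45, 49, 50] -> (len(lo)=4, len(hi)=4, max(lo)=13)
Step 9: insert 50 -> lo=[3, 9, 9, 13, 39] hi=[45, 49, 50, 50] -> (len(lo)=5, len(hi)=4, max(lo)=39)

Answer: (1,0,39) (1,1,39) (2,1,45) (2,2,39) (3,2,39) (3,3,13) (4,3,13) (4,4,13) (5,4,39)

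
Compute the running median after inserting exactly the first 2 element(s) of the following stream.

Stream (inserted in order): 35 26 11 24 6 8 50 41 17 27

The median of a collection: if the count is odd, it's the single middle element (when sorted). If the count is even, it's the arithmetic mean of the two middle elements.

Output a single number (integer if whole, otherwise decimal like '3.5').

Step 1: insert 35 -> lo=[35] (size 1, max 35) hi=[] (size 0) -> median=35
Step 2: insert 26 -> lo=[26] (size 1, max 26) hi=[35] (size 1, min 35) -> median=30.5

Answer: 30.5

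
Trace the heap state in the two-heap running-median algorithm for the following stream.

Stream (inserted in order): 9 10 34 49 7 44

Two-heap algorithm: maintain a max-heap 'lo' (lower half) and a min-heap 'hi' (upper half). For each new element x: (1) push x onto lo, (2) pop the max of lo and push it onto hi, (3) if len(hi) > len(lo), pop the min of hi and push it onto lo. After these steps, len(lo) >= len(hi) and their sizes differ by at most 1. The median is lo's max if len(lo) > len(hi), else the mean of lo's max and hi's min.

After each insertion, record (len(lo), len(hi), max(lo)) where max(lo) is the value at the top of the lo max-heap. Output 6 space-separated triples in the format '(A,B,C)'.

Answer: (1,0,9) (1,1,9) (2,1,10) (2,2,10) (3,2,10) (3,3,10)

Derivation:
Step 1: insert 9 -> lo=[9] hi=[] -> (len(lo)=1, len(hi)=0, max(lo)=9)
Step 2: insert 10 -> lo=[9] hi=[10] -> (len(lo)=1, len(hi)=1, max(lo)=9)
Step 3: insert 34 -> lo=[9, 10] hi=[34] -> (len(lo)=2, len(hi)=1, max(lo)=10)
Step 4: insert 49 -> lo=[9, 10] hi=[34, 49] -> (len(lo)=2, len(hi)=2, max(lo)=10)
Step 5: insert 7 -> lo=[7, 9, 10] hi=[34, 49] -> (len(lo)=3, len(hi)=2, max(lo)=10)
Step 6: insert 44 -> lo=[7, 9, 10] hi=[34, 44, 49] -> (len(lo)=3, len(hi)=3, max(lo)=10)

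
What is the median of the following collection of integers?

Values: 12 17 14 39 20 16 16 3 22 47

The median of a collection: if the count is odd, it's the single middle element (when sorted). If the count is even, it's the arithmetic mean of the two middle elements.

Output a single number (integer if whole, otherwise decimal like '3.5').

Answer: 16.5

Derivation:
Step 1: insert 12 -> lo=[12] (size 1, max 12) hi=[] (size 0) -> median=12
Step 2: insert 17 -> lo=[12] (size 1, max 12) hi=[17] (size 1, min 17) -> median=14.5
Step 3: insert 14 -> lo=[12, 14] (size 2, max 14) hi=[17] (size 1, min 17) -> median=14
Step 4: insert 39 -> lo=[12, 14] (size 2, max 14) hi=[17, 39] (size 2, min 17) -> median=15.5
Step 5: insert 20 -> lo=[12, 14, 17] (size 3, max 17) hi=[20, 39] (size 2, min 20) -> median=17
Step 6: insert 16 -> lo=[12, 14, 16] (size 3, max 16) hi=[17, 20, 39] (size 3, min 17) -> median=16.5
Step 7: insert 16 -> lo=[12, 14, 16, 16] (size 4, max 16) hi=[17, 20, 39] (size 3, min 17) -> median=16
Step 8: insert 3 -> lo=[3, 12, 14, 16] (size 4, max 16) hi=[16, 17, 20, 39] (size 4, min 16) -> median=16
Step 9: insert 22 -> lo=[3, 12, 14, 16, 16] (size 5, max 16) hi=[17, 20, 22, 39] (size 4, min 17) -> median=16
Step 10: insert 47 -> lo=[3, 12, 14, 16, 16] (size 5, max 16) hi=[17, 20, 22, 39, 47] (size 5, min 17) -> median=16.5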